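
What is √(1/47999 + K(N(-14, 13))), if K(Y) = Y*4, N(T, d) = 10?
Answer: 3*√10239578671/47999 ≈ 6.3246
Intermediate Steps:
K(Y) = 4*Y
√(1/47999 + K(N(-14, 13))) = √(1/47999 + 4*10) = √(1/47999 + 40) = √(1919961/47999) = 3*√10239578671/47999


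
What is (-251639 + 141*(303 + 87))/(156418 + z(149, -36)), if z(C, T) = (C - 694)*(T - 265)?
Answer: -196649/320463 ≈ -0.61364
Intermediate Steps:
z(C, T) = (-694 + C)*(-265 + T)
(-251639 + 141*(303 + 87))/(156418 + z(149, -36)) = (-251639 + 141*(303 + 87))/(156418 + (183910 - 694*(-36) - 265*149 + 149*(-36))) = (-251639 + 141*390)/(156418 + (183910 + 24984 - 39485 - 5364)) = (-251639 + 54990)/(156418 + 164045) = -196649/320463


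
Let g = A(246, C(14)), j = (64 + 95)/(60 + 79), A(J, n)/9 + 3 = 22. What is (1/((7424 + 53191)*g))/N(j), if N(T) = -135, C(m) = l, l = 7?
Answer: -1/1399297275 ≈ -7.1464e-10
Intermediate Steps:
C(m) = 7
A(J, n) = 171 (A(J, n) = -27 + 9*22 = -27 + 198 = 171)
j = 159/139 ≈ 1.1439
g = 171
(1/((7424 + 53191)*g))/N(j) = (1/((7424 + 53191)*171))/(-135) = ((1/171)/60615)*(-1/135) = ((1/60615)*(1/171))*(-1/135) = (1/10365165)*(-1/135) = -1/1399297275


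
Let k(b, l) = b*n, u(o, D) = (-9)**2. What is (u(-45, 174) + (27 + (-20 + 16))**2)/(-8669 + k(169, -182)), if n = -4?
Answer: -122/1869 ≈ -0.065276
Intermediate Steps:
u(o, D) = 81
k(b, l) = -4*b (k(b, l) = b*(-4) = -4*b)
(u(-45, 174) + (27 + (-20 + 16))**2)/(-8669 + k(169, -182)) = (81 + (27 + (-20 + 16))**2)/(-8669 - 4*169) = (81 + (27 - 4)**2)/(-8669 - 676) = (81 + 23**2)/(-9345) = (81 + 529)*(-1/9345) = 610*(-1/9345) = -122/1869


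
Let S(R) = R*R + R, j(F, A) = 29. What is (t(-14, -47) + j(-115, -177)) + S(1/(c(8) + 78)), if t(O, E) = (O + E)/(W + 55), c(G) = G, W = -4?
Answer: 10491965/377196 ≈ 27.816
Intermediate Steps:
t(O, E) = E/51 + O/51 (t(O, E) = (O + E)/(-4 + 55) = (E + O)/51 = (E + O)*(1/51) = E/51 + O/51)
S(R) = R + R**2 (S(R) = R**2 + R = R + R**2)
(t(-14, -47) + j(-115, -177)) + S(1/(c(8) + 78)) = (((1/51)*(-47) + (1/51)*(-14)) + 29) + (1 + 1/(8 + 78))/(8 + 78) = ((-47/51 - 14/51) + 29) + (1 + 1/86)/86 = (-61/51 + 29) + (1 + 1/86)/86 = 1418/51 + (1/86)*(87/86) = 1418/51 + 87/7396 = 10491965/377196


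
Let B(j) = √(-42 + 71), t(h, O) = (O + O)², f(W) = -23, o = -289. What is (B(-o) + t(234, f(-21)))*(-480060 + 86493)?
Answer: -832787772 - 393567*√29 ≈ -8.3491e+8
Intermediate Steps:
t(h, O) = 4*O² (t(h, O) = (2*O)² = 4*O²)
B(j) = √29
(B(-o) + t(234, f(-21)))*(-480060 + 86493) = (√29 + 4*(-23)²)*(-480060 + 86493) = (√29 + 4*529)*(-393567) = (√29 + 2116)*(-393567) = (2116 + √29)*(-393567) = -832787772 - 393567*√29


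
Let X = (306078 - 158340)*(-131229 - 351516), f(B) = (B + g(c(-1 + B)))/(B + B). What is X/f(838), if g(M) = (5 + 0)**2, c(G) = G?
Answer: -119531952637560/863 ≈ -1.3851e+11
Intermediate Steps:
g(M) = 25 (g(M) = 5**2 = 25)
f(B) = (25 + B)/(2*B) (f(B) = (B + 25)/(B + B) = (25 + B)/((2*B)) = (25 + B)*(1/(2*B)) = (25 + B)/(2*B))
X = -71319780810 (X = 147738*(-482745) = -71319780810)
X/f(838) = -71319780810*1676/(25 + 838) = -71319780810/((1/2)*(1/838)*863) = -71319780810/863/1676 = -71319780810*1676/863 = -119531952637560/863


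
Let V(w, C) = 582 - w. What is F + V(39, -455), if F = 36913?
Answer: 37456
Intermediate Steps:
F + V(39, -455) = 36913 + (582 - 1*39) = 36913 + (582 - 39) = 36913 + 543 = 37456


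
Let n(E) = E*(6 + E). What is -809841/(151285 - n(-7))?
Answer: -269947/50426 ≈ -5.3533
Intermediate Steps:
-809841/(151285 - n(-7)) = -809841/(151285 - (-7)*(6 - 7)) = -809841/(151285 - (-7)*(-1)) = -809841/(151285 - 1*7) = -809841/(151285 - 7) = -809841/151278 = -809841*1/151278 = -269947/50426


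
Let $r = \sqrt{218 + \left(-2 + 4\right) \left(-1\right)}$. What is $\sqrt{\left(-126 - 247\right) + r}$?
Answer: $\sqrt{-373 + 6 \sqrt{6}} \approx 18.929 i$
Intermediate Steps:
$r = 6 \sqrt{6}$ ($r = \sqrt{218 + 2 \left(-1\right)} = \sqrt{218 - 2} = \sqrt{216} = 6 \sqrt{6} \approx 14.697$)
$\sqrt{\left(-126 - 247\right) + r} = \sqrt{\left(-126 - 247\right) + 6 \sqrt{6}} = \sqrt{-373 + 6 \sqrt{6}}$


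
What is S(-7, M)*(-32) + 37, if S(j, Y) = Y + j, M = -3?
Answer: 357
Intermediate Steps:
S(-7, M)*(-32) + 37 = (-3 - 7)*(-32) + 37 = -10*(-32) + 37 = 320 + 37 = 357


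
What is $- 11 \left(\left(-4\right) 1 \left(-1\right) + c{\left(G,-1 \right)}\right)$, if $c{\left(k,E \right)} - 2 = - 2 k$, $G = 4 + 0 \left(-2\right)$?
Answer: $22$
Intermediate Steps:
$G = 4$ ($G = 4 + 0 = 4$)
$c{\left(k,E \right)} = 2 - 2 k$
$- 11 \left(\left(-4\right) 1 \left(-1\right) + c{\left(G,-1 \right)}\right) = - 11 \left(\left(-4\right) 1 \left(-1\right) + \left(2 - 8\right)\right) = - 11 \left(\left(-4\right) \left(-1\right) + \left(2 - 8\right)\right) = - 11 \left(4 - 6\right) = \left(-11\right) \left(-2\right) = 22$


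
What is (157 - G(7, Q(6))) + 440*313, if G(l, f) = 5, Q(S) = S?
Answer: 137872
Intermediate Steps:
(157 - G(7, Q(6))) + 440*313 = (157 - 1*5) + 440*313 = (157 - 5) + 137720 = 152 + 137720 = 137872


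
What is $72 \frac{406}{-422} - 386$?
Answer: $- \frac{96062}{211} \approx -455.27$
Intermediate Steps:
$72 \frac{406}{-422} - 386 = 72 \cdot 406 \left(- \frac{1}{422}\right) - 386 = 72 \left(- \frac{203}{211}\right) - 386 = - \frac{14616}{211} - 386 = - \frac{96062}{211}$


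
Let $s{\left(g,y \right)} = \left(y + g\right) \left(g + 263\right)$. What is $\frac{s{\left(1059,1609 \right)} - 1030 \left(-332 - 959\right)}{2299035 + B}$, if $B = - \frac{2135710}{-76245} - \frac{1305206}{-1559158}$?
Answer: $\frac{1698146380979919}{803847400253275} \approx 2.1125$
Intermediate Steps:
$s{\left(g,y \right)} = \left(263 + g\right) \left(g + y\right)$ ($s{\left(g,y \right)} = \left(g + y\right) \left(263 + g\right) = \left(263 + g\right) \left(g + y\right)$)
$B = \frac{20173086845}{699282363}$ ($B = \left(-2135710\right) \left(- \frac{1}{76245}\right) - - \frac{652603}{779579} = \frac{25126}{897} + \frac{652603}{779579} = \frac{20173086845}{699282363} \approx 28.848$)
$\frac{s{\left(1059,1609 \right)} - 1030 \left(-332 - 959\right)}{2299035 + B} = \frac{\left(1059^{2} + 263 \cdot 1059 + 263 \cdot 1609 + 1059 \cdot 1609\right) - 1030 \left(-332 - 959\right)}{2299035 + \frac{20173086845}{699282363}} = \frac{\left(1121481 + 278517 + 423167 + 1703931\right) - -1329730}{\frac{1607694800506550}{699282363}} = \left(3527096 + 1329730\right) \frac{699282363}{1607694800506550} = 4856826 \cdot \frac{699282363}{1607694800506550} = \frac{1698146380979919}{803847400253275}$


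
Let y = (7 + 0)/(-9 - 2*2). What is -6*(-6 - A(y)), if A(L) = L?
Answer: 426/13 ≈ 32.769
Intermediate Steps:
y = -7/13 (y = 7/(-9 - 4) = 7/(-13) = 7*(-1/13) = -7/13 ≈ -0.53846)
-6*(-6 - A(y)) = -6*(-6 - 1*(-7/13)) = -6*(-6 + 7/13) = -6*(-71/13) = 426/13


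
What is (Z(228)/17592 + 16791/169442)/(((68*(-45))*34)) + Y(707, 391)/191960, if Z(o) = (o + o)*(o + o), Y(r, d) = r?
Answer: 24587760790977/6890228547769840 ≈ 0.0035685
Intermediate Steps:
Z(o) = 4*o² (Z(o) = (2*o)*(2*o) = 4*o²)
(Z(228)/17592 + 16791/169442)/(((68*(-45))*34)) + Y(707, 391)/191960 = ((4*228²)/17592 + 16791/169442)/(((68*(-45))*34)) + 707/191960 = ((4*51984)*(1/17592) + 16791*(1/169442))/((-3060*34)) + 707*(1/191960) = (207936*(1/17592) + 16791/169442)/(-104040) + 707/191960 = (8664/733 + 16791/169442)*(-1/104040) + 707/191960 = (1480353291/124200986)*(-1/104040) + 707/191960 = -164483699/1435763398160 + 707/191960 = 24587760790977/6890228547769840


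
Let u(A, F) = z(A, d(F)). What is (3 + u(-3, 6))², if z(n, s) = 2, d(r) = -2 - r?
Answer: 25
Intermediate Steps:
u(A, F) = 2
(3 + u(-3, 6))² = (3 + 2)² = 5² = 25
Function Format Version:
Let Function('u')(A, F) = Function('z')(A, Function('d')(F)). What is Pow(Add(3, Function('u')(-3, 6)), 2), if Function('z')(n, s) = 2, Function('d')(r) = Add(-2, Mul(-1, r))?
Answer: 25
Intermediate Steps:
Function('u')(A, F) = 2
Pow(Add(3, Function('u')(-3, 6)), 2) = Pow(Add(3, 2), 2) = Pow(5, 2) = 25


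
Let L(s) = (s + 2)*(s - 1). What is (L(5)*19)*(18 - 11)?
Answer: 3724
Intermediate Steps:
L(s) = (-1 + s)*(2 + s) (L(s) = (2 + s)*(-1 + s) = (-1 + s)*(2 + s))
(L(5)*19)*(18 - 11) = ((-2 + 5 + 5²)*19)*(18 - 11) = ((-2 + 5 + 25)*19)*7 = (28*19)*7 = 532*7 = 3724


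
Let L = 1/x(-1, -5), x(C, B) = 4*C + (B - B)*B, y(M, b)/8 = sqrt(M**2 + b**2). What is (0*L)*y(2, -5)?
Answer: 0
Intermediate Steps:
y(M, b) = 8*sqrt(M**2 + b**2)
x(C, B) = 4*C (x(C, B) = 4*C + 0*B = 4*C + 0 = 4*C)
L = -1/4 (L = 1/(4*(-1)) = 1/(-4) = -1/4 ≈ -0.25000)
(0*L)*y(2, -5) = (0*(-1/4))*(8*sqrt(2**2 + (-5)**2)) = 0*(8*sqrt(4 + 25)) = 0*(8*sqrt(29)) = 0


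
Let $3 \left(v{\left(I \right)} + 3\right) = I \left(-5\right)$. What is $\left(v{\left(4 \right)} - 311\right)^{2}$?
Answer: $\frac{925444}{9} \approx 1.0283 \cdot 10^{5}$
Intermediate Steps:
$v{\left(I \right)} = -3 - \frac{5 I}{3}$ ($v{\left(I \right)} = -3 + \frac{I \left(-5\right)}{3} = -3 + \frac{\left(-5\right) I}{3} = -3 - \frac{5 I}{3}$)
$\left(v{\left(4 \right)} - 311\right)^{2} = \left(\left(-3 - \frac{20}{3}\right) - 311\right)^{2} = \left(- \frac{29}{3} - 311\right)^{2} = \left(- \frac{962}{3}\right)^{2} = \frac{925444}{9}$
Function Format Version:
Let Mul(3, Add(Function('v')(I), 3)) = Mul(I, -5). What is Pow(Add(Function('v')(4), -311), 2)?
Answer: Rational(925444, 9) ≈ 1.0283e+5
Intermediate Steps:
Function('v')(I) = Add(-3, Mul(Rational(-5, 3), I)) (Function('v')(I) = Add(-3, Mul(Rational(1, 3), Mul(I, -5))) = Add(-3, Mul(Rational(1, 3), Mul(-5, I))) = Add(-3, Mul(Rational(-5, 3), I)))
Pow(Add(Function('v')(4), -311), 2) = Pow(Add(Add(-3, Mul(Rational(-5, 3), 4)), -311), 2) = Pow(Add(Add(-3, Rational(-20, 3)), -311), 2) = Pow(Add(Rational(-29, 3), -311), 2) = Pow(Rational(-962, 3), 2) = Rational(925444, 9)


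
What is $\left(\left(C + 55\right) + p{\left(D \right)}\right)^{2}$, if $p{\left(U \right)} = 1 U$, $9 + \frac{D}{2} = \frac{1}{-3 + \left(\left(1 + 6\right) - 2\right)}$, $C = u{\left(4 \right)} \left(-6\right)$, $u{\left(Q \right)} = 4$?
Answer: $196$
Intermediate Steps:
$C = -24$ ($C = 4 \left(-6\right) = -24$)
$D = -17$ ($D = -18 + \frac{2}{-3 + \left(\left(1 + 6\right) - 2\right)} = -18 + \frac{2}{-3 + \left(7 - 2\right)} = -18 + \frac{2}{-3 + 5} = -18 + \frac{2}{2} = -18 + 2 \cdot \frac{1}{2} = -18 + 1 = -17$)
$p{\left(U \right)} = U$
$\left(\left(C + 55\right) + p{\left(D \right)}\right)^{2} = \left(\left(-24 + 55\right) - 17\right)^{2} = \left(31 - 17\right)^{2} = 14^{2} = 196$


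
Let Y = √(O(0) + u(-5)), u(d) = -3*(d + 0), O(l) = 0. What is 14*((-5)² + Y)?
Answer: 350 + 14*√15 ≈ 404.22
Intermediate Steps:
u(d) = -3*d
Y = √15 (Y = √(0 - 3*(-5)) = √(0 + 15) = √15 ≈ 3.8730)
14*((-5)² + Y) = 14*((-5)² + √15) = 14*(25 + √15) = 350 + 14*√15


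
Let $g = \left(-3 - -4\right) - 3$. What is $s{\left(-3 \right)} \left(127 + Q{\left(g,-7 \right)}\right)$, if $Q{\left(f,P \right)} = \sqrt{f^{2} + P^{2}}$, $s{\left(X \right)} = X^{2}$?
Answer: $1143 + 9 \sqrt{53} \approx 1208.5$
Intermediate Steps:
$g = -2$ ($g = \left(-3 + 4\right) - 3 = 1 - 3 = -2$)
$Q{\left(f,P \right)} = \sqrt{P^{2} + f^{2}}$
$s{\left(-3 \right)} \left(127 + Q{\left(g,-7 \right)}\right) = \left(-3\right)^{2} \left(127 + \sqrt{\left(-7\right)^{2} + \left(-2\right)^{2}}\right) = 9 \left(127 + \sqrt{49 + 4}\right) = 9 \left(127 + \sqrt{53}\right) = 1143 + 9 \sqrt{53}$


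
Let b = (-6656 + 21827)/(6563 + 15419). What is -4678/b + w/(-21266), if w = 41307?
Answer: -44641788617/6584214 ≈ -6780.1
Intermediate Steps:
b = 15171/21982 ≈ 0.69016
-4678/b + w/(-21266) = -4678/15171/21982 + 41307/(-21266) = -4678*21982/15171 + 41307*(-1/21266) = -102831796/15171 - 843/434 = -44641788617/6584214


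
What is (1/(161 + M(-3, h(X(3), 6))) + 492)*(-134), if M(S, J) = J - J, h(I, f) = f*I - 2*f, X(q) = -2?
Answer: -10614542/161 ≈ -65929.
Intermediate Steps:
h(I, f) = -2*f + I*f (h(I, f) = I*f - 2*f = -2*f + I*f)
M(S, J) = 0
(1/(161 + M(-3, h(X(3), 6))) + 492)*(-134) = (1/(161 + 0) + 492)*(-134) = (1/161 + 492)*(-134) = (79213/161)*(-134) = -10614542/161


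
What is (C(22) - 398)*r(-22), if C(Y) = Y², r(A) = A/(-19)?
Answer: 1892/19 ≈ 99.579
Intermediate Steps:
r(A) = -A/19 (r(A) = A*(-1/19) = -A/19)
(C(22) - 398)*r(-22) = (22² - 398)*(-1/19*(-22)) = (484 - 398)*(22/19) = 86*(22/19) = 1892/19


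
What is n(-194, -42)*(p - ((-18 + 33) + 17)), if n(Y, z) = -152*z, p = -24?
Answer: -357504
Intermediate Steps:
n(-194, -42)*(p - ((-18 + 33) + 17)) = (-152*(-42))*(-24 - ((-18 + 33) + 17)) = 6384*(-24 - (15 + 17)) = 6384*(-24 - 1*32) = 6384*(-24 - 32) = 6384*(-56) = -357504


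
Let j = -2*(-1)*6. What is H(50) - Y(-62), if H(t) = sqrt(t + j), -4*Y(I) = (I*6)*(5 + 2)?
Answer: -651 + sqrt(62) ≈ -643.13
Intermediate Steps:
Y(I) = -21*I/2 (Y(I) = -I*6*(5 + 2)/4 = -6*I*7/4 = -21*I/2)
j = 12 (j = 2*6 = 12)
H(t) = sqrt(12 + t) (H(t) = sqrt(t + 12) = sqrt(12 + t))
H(50) - Y(-62) = sqrt(12 + 50) - (-21)*(-62)/2 = sqrt(62) - 1*651 = sqrt(62) - 651 = -651 + sqrt(62)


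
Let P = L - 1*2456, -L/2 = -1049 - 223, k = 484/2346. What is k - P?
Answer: -102982/1173 ≈ -87.794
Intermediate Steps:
k = 242/1173 (k = 484*(1/2346) = 242/1173 ≈ 0.20631)
L = 2544 (L = -2*(-1049 - 223) = -2*(-1272) = 2544)
P = 88 (P = 2544 - 1*2456 = 2544 - 2456 = 88)
k - P = 242/1173 - 1*88 = 242/1173 - 88 = -102982/1173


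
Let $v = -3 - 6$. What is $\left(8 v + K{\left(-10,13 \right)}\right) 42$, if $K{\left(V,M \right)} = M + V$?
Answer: $-2898$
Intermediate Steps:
$v = -9$ ($v = -3 - 6 = -9$)
$\left(8 v + K{\left(-10,13 \right)}\right) 42 = \left(8 \left(-9\right) + \left(13 - 10\right)\right) 42 = \left(-72 + 3\right) 42 = \left(-69\right) 42 = -2898$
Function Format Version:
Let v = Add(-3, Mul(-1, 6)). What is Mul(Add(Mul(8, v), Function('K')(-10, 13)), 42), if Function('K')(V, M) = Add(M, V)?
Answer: -2898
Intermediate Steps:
v = -9 (v = Add(-3, -6) = -9)
Mul(Add(Mul(8, v), Function('K')(-10, 13)), 42) = Mul(Add(Mul(8, -9), Add(13, -10)), 42) = Mul(Add(-72, 3), 42) = Mul(-69, 42) = -2898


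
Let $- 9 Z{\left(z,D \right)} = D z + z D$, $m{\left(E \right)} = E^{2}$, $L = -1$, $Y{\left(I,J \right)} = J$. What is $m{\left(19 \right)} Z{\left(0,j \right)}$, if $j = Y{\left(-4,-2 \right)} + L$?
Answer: $0$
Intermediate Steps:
$j = -3$ ($j = -2 - 1 = -3$)
$Z{\left(z,D \right)} = - \frac{2 D z}{9}$ ($Z{\left(z,D \right)} = - \frac{D z + z D}{9} = - \frac{D z + D z}{9} = - \frac{2 D z}{9}$)
$m{\left(19 \right)} Z{\left(0,j \right)} = 19^{2} \left(\left(- \frac{2}{9}\right) \left(-3\right) 0\right) = 361 \cdot 0 = 0$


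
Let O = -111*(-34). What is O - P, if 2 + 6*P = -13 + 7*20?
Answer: 22519/6 ≈ 3753.2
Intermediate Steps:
P = 125/6 (P = -⅓ + (-13 + 7*20)/6 = -⅓ + (-13 + 140)/6 = -⅓ + (⅙)*127 = -⅓ + 127/6 = 125/6 ≈ 20.833)
O = 3774
O - P = 3774 - 1*125/6 = 3774 - 125/6 = 22519/6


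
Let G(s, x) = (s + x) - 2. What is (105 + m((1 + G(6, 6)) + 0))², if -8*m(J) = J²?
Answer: 516961/64 ≈ 8077.5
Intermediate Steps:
G(s, x) = -2 + s + x
m(J) = -J²/8
(105 + m((1 + G(6, 6)) + 0))² = (105 - ((1 + (-2 + 6 + 6)) + 0)²/8)² = (105 - ((1 + 10) + 0)²/8)² = (105 - (11 + 0)²/8)² = (105 - ⅛*11²)² = (105 - ⅛*121)² = (105 - 121/8)² = (719/8)² = 516961/64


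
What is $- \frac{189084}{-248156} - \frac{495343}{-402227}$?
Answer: $\frac{49744256894}{24953760853} \approx 1.9935$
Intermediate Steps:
$- \frac{189084}{-248156} - \frac{495343}{-402227} = \left(-189084\right) \left(- \frac{1}{248156}\right) - - \frac{495343}{402227} = \frac{47271}{62039} + \frac{495343}{402227} = \frac{49744256894}{24953760853}$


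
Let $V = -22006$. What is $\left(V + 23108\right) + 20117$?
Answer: $21219$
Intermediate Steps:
$\left(V + 23108\right) + 20117 = \left(-22006 + 23108\right) + 20117 = 1102 + 20117 = 21219$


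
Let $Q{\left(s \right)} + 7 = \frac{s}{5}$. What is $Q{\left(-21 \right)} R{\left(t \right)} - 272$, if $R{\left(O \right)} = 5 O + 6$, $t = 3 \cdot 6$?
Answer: $- \frac{6736}{5} \approx -1347.2$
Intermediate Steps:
$Q{\left(s \right)} = -7 + \frac{s}{5}$
$t = 18$
$R{\left(O \right)} = 6 + 5 O$
$Q{\left(-21 \right)} R{\left(t \right)} - 272 = \left(-7 + \frac{1}{5} \left(-21\right)\right) \left(6 + 5 \cdot 18\right) - 272 = \left(-7 - \frac{21}{5}\right) \left(6 + 90\right) - 272 = \left(- \frac{56}{5}\right) 96 - 272 = - \frac{5376}{5} - 272 = - \frac{6736}{5}$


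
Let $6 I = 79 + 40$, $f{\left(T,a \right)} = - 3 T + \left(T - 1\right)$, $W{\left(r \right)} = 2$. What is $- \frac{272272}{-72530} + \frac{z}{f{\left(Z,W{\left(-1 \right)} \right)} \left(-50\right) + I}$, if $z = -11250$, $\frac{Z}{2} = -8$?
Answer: $\frac{3697752116}{332948965} \approx 11.106$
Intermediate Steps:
$Z = -16$ ($Z = 2 \left(-8\right) = -16$)
$f{\left(T,a \right)} = -1 - 2 T$ ($f{\left(T,a \right)} = - 3 T + \left(-1 + T\right) = -1 - 2 T$)
$I = \frac{119}{6}$ ($I = \frac{79 + 40}{6} = \frac{1}{6} \cdot 119 = \frac{119}{6} \approx 19.833$)
$- \frac{272272}{-72530} + \frac{z}{f{\left(Z,W{\left(-1 \right)} \right)} \left(-50\right) + I} = - \frac{272272}{-72530} - \frac{11250}{\left(-1 - -32\right) \left(-50\right) + \frac{119}{6}} = \left(-272272\right) \left(- \frac{1}{72530}\right) - \frac{11250}{\left(-1 + 32\right) \left(-50\right) + \frac{119}{6}} = \frac{136136}{36265} - \frac{11250}{31 \left(-50\right) + \frac{119}{6}} = \frac{136136}{36265} - \frac{11250}{-1550 + \frac{119}{6}} = \frac{136136}{36265} - \frac{11250}{- \frac{9181}{6}} = \frac{136136}{36265} - - \frac{67500}{9181} = \frac{136136}{36265} + \frac{67500}{9181} = \frac{3697752116}{332948965}$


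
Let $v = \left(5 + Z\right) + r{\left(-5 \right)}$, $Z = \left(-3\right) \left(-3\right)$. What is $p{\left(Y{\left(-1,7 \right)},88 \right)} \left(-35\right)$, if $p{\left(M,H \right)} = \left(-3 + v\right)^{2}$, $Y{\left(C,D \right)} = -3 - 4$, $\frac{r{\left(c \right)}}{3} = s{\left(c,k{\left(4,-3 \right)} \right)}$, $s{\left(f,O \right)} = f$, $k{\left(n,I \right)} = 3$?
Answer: $-560$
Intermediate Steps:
$Z = 9$
$r{\left(c \right)} = 3 c$
$Y{\left(C,D \right)} = -7$
$v = -1$ ($v = \left(5 + 9\right) + 3 \left(-5\right) = 14 - 15 = -1$)
$p{\left(M,H \right)} = 16$ ($p{\left(M,H \right)} = \left(-3 - 1\right)^{2} = \left(-4\right)^{2} = 16$)
$p{\left(Y{\left(-1,7 \right)},88 \right)} \left(-35\right) = 16 \left(-35\right) = -560$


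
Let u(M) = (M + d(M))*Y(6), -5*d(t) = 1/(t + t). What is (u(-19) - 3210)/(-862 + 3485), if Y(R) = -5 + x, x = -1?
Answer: -294123/249185 ≈ -1.1803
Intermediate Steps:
Y(R) = -6 (Y(R) = -5 - 1 = -6)
d(t) = -1/(10*t) (d(t) = -1/(5*(t + t)) = -1/(2*t)/5 = -1/(10*t))
u(M) = -6*M + 3/(5*M) (u(M) = (M - 1/(10*M))*(-6) = -6*M + 3/(5*M))
(u(-19) - 3210)/(-862 + 3485) = ((-6*(-19) + (⅗)/(-19)) - 3210)/(-862 + 3485) = ((114 + (⅗)*(-1/19)) - 3210)/2623 = ((114 - 3/95) - 3210)*(1/2623) = (10827/95 - 3210)*(1/2623) = -294123/95*1/2623 = -294123/249185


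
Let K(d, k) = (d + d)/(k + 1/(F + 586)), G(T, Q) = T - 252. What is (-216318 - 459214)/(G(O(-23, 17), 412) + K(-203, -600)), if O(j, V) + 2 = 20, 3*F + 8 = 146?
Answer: 128080529434/44237987 ≈ 2895.3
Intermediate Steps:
F = 46 (F = -8/3 + (⅓)*146 = -8/3 + 146/3 = 46)
O(j, V) = 18 (O(j, V) = -2 + 20 = 18)
G(T, Q) = -252 + T
K(d, k) = 2*d/(1/632 + k) (K(d, k) = (d + d)/(k + 1/(46 + 586)) = (2*d)/(k + 1/632) = (2*d)/(1/632 + k) = 2*d/(1/632 + k))
(-216318 - 459214)/(G(O(-23, 17), 412) + K(-203, -600)) = (-216318 - 459214)/((-252 + 18) + 1264*(-203)/(1 + 632*(-600))) = -675532/(-234 + 1264*(-203)/(1 - 379200)) = -675532/(-234 + 1264*(-203)/(-379199)) = -675532/(-234 + 1264*(-203)*(-1/379199)) = -675532/(-234 + 256592/379199) = -675532/(-88475974/379199) = -675532*(-379199/88475974) = 128080529434/44237987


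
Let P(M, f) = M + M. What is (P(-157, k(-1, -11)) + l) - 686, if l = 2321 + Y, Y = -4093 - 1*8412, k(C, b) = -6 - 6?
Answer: -11184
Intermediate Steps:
k(C, b) = -12
Y = -12505 (Y = -4093 - 8412 = -12505)
P(M, f) = 2*M
l = -10184 (l = 2321 - 12505 = -10184)
(P(-157, k(-1, -11)) + l) - 686 = (2*(-157) - 10184) - 686 = (-314 - 10184) - 686 = -10498 - 686 = -11184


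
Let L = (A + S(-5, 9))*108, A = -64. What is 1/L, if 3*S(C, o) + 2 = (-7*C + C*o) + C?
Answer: -1/7524 ≈ -0.00013291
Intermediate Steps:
S(C, o) = -2/3 - 2*C + C*o/3 (S(C, o) = -2/3 + ((-7*C + C*o) + C)/3 = -2/3 + (-6*C + C*o)/3 = -2/3 + (-2*C + C*o/3) = -2/3 - 2*C + C*o/3)
L = -7524 (L = (-64 + (-2/3 - 2*(-5) + (1/3)*(-5)*9))*108 = (-64 + (-2/3 + 10 - 15))*108 = (-64 - 17/3)*108 = -209/3*108 = -7524)
1/L = 1/(-7524) = -1/7524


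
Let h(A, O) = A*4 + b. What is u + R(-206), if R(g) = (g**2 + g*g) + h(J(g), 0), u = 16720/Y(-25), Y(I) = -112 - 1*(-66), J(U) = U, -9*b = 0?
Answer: 1924744/23 ≈ 83685.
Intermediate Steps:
b = 0 (b = -1/9*0 = 0)
Y(I) = -46 (Y(I) = -112 + 66 = -46)
h(A, O) = 4*A (h(A, O) = A*4 + 0 = 4*A + 0 = 4*A)
u = -8360/23 (u = 16720/(-46) = 16720*(-1/46) = -8360/23 ≈ -363.48)
R(g) = 2*g**2 + 4*g (R(g) = (g**2 + g*g) + 4*g = (g**2 + g**2) + 4*g = 2*g**2 + 4*g)
u + R(-206) = -8360/23 + 2*(-206)*(2 - 206) = -8360/23 + 2*(-206)*(-204) = -8360/23 + 84048 = 1924744/23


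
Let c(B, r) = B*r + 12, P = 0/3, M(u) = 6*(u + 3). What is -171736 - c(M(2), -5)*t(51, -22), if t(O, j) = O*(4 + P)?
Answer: -143584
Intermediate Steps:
M(u) = 18 + 6*u (M(u) = 6*(3 + u) = 18 + 6*u)
P = 0 (P = 0*(⅓) = 0)
c(B, r) = 12 + B*r
t(O, j) = 4*O (t(O, j) = O*(4 + 0) = O*4 = 4*O)
-171736 - c(M(2), -5)*t(51, -22) = -171736 - (12 + (18 + 6*2)*(-5))*4*51 = -171736 - (12 + (18 + 12)*(-5))*204 = -171736 - (12 + 30*(-5))*204 = -171736 - (12 - 150)*204 = -171736 - (-138)*204 = -171736 - 1*(-28152) = -171736 + 28152 = -143584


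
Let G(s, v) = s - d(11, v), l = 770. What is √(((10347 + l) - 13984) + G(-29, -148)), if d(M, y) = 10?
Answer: I*√2906 ≈ 53.907*I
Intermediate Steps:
G(s, v) = -10 + s (G(s, v) = s - 1*10 = s - 10 = -10 + s)
√(((10347 + l) - 13984) + G(-29, -148)) = √(((10347 + 770) - 13984) + (-10 - 29)) = √((11117 - 13984) - 39) = √(-2867 - 39) = √(-2906) = I*√2906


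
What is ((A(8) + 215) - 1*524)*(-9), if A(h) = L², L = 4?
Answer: 2637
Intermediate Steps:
A(h) = 16 (A(h) = 4² = 16)
((A(8) + 215) - 1*524)*(-9) = ((16 + 215) - 1*524)*(-9) = (231 - 524)*(-9) = -293*(-9) = 2637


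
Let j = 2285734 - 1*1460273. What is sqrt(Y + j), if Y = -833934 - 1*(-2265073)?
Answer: 10*sqrt(22566) ≈ 1502.2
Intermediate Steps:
j = 825461 (j = 2285734 - 1460273 = 825461)
Y = 1431139 (Y = -833934 + 2265073 = 1431139)
sqrt(Y + j) = sqrt(1431139 + 825461) = sqrt(2256600) = 10*sqrt(22566)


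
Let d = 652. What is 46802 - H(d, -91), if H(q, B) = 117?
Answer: 46685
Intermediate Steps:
46802 - H(d, -91) = 46802 - 1*117 = 46802 - 117 = 46685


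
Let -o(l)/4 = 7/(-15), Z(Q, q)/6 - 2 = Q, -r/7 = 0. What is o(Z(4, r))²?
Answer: 784/225 ≈ 3.4844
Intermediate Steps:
r = 0 (r = -7*0 = 0)
Z(Q, q) = 12 + 6*Q
o(l) = 28/15 (o(l) = -28/(-15) = -28*(-1)/15 = -4*(-7/15) = 28/15)
o(Z(4, r))² = (28/15)² = 784/225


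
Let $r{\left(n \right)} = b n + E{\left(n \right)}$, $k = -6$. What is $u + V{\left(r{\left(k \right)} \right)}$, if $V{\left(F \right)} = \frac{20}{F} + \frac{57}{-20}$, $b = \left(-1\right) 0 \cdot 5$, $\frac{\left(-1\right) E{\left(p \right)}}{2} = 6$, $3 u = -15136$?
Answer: $- \frac{100997}{20} \approx -5049.9$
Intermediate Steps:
$u = - \frac{15136}{3}$ ($u = \frac{1}{3} \left(-15136\right) = - \frac{15136}{3} \approx -5045.3$)
$E{\left(p \right)} = -12$ ($E{\left(p \right)} = \left(-2\right) 6 = -12$)
$b = 0$ ($b = 0 \cdot 5 = 0$)
$r{\left(n \right)} = -12$ ($r{\left(n \right)} = 0 n - 12 = 0 - 12 = -12$)
$V{\left(F \right)} = - \frac{57}{20} + \frac{20}{F}$ ($V{\left(F \right)} = \frac{20}{F} + 57 \left(- \frac{1}{20}\right) = \frac{20}{F} - \frac{57}{20} = - \frac{57}{20} + \frac{20}{F}$)
$u + V{\left(r{\left(k \right)} \right)} = - \frac{15136}{3} - \left(\frac{57}{20} - \frac{20}{-12}\right) = - \frac{15136}{3} + \left(- \frac{57}{20} + 20 \left(- \frac{1}{12}\right)\right) = - \frac{15136}{3} - \frac{271}{60} = - \frac{100997}{20}$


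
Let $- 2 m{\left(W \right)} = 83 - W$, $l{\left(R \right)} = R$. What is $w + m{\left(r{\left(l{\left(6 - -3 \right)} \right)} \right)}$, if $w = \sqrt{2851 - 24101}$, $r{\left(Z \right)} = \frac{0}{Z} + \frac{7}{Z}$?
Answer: $- \frac{370}{9} + 25 i \sqrt{34} \approx -41.111 + 145.77 i$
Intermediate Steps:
$r{\left(Z \right)} = \frac{7}{Z}$ ($r{\left(Z \right)} = 0 + \frac{7}{Z} = \frac{7}{Z}$)
$m{\left(W \right)} = - \frac{83}{2} + \frac{W}{2}$ ($m{\left(W \right)} = - \frac{83 - W}{2} = - \frac{83}{2} + \frac{W}{2}$)
$w = 25 i \sqrt{34}$ ($w = \sqrt{-21250} = 25 i \sqrt{34} \approx 145.77 i$)
$w + m{\left(r{\left(l{\left(6 - -3 \right)} \right)} \right)} = 25 i \sqrt{34} - \left(\frac{83}{2} - \frac{7 \frac{1}{6 - -3}}{2}\right) = 25 i \sqrt{34} - \left(\frac{83}{2} - \frac{7 \frac{1}{6 + 3}}{2}\right) = 25 i \sqrt{34} - \left(\frac{83}{2} - \frac{7 \cdot \frac{1}{9}}{2}\right) = 25 i \sqrt{34} + \left(- \frac{83}{2} + \frac{1}{2} \cdot \frac{7}{9}\right) = 25 i \sqrt{34} + \left(- \frac{83}{2} + \frac{7}{18}\right) = 25 i \sqrt{34} - \frac{370}{9} = - \frac{370}{9} + 25 i \sqrt{34}$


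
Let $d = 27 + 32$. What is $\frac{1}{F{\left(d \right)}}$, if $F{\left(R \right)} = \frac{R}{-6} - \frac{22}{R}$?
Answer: $- \frac{354}{3613} \approx -0.09798$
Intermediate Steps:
$d = 59$
$F{\left(R \right)} = - \frac{22}{R} - \frac{R}{6}$ ($F{\left(R \right)} = R \left(- \frac{1}{6}\right) - \frac{22}{R} = - \frac{R}{6} - \frac{22}{R} = - \frac{22}{R} - \frac{R}{6}$)
$\frac{1}{F{\left(d \right)}} = \frac{1}{- \frac{22}{59} - \frac{59}{6}} = \frac{1}{- \frac{3613}{354}} = - \frac{354}{3613}$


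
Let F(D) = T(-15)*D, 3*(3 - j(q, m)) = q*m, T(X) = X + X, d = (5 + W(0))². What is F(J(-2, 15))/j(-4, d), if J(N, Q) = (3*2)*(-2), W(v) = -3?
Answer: 216/5 ≈ 43.200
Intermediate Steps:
J(N, Q) = -12 (J(N, Q) = 6*(-2) = -12)
d = 4 (d = (5 - 3)² = 2² = 4)
T(X) = 2*X
j(q, m) = 3 - m*q/3 (j(q, m) = 3 - q*m/3 = 3 - m*q/3)
F(D) = -30*D (F(D) = (2*(-15))*D = -30*D)
F(J(-2, 15))/j(-4, d) = (-30*(-12))/(3 - ⅓*4*(-4)) = 360/(3 + 16/3) = 360/(25/3) = 360*(3/25) = 216/5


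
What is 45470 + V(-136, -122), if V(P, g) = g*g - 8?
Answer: 60346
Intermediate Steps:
V(P, g) = -8 + g² (V(P, g) = g² - 8 = -8 + g²)
45470 + V(-136, -122) = 45470 + (-8 + (-122)²) = 45470 + (-8 + 14884) = 45470 + 14876 = 60346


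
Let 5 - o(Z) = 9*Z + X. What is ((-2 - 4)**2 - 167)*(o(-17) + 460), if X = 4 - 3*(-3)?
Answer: -79255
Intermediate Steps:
X = 13 (X = 4 + 9 = 13)
o(Z) = -8 - 9*Z (o(Z) = 5 - (9*Z + 13) = 5 - (13 + 9*Z) = 5 + (-13 - 9*Z) = -8 - 9*Z)
((-2 - 4)**2 - 167)*(o(-17) + 460) = ((-2 - 4)**2 - 167)*((-8 - 9*(-17)) + 460) = ((-6)**2 - 167)*((-8 + 153) + 460) = (36 - 167)*(145 + 460) = -131*605 = -79255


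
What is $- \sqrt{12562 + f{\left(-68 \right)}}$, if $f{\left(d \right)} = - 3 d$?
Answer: $- \sqrt{12766} \approx -112.99$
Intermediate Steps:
$- \sqrt{12562 + f{\left(-68 \right)}} = - \sqrt{12562 - -204} = - \sqrt{12562 + 204} = - \sqrt{12766}$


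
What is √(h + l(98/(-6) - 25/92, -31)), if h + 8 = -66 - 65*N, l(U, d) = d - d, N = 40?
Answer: I*√2674 ≈ 51.711*I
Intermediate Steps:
l(U, d) = 0
h = -2674 (h = -8 + (-66 - 65*40) = -8 + (-66 - 2600) = -8 - 2666 = -2674)
√(h + l(98/(-6) - 25/92, -31)) = √(-2674 + 0) = √(-2674) = I*√2674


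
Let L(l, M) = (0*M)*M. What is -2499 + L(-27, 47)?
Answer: -2499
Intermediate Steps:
L(l, M) = 0 (L(l, M) = 0*M = 0)
-2499 + L(-27, 47) = -2499 + 0 = -2499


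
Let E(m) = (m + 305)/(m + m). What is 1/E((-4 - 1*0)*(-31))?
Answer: 248/429 ≈ 0.57809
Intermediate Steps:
E(m) = (305 + m)/(2*m) (E(m) = (305 + m)/((2*m)) = (305 + m)*(1/(2*m)) = (305 + m)/(2*m))
1/E((-4 - 1*0)*(-31)) = 1/((305 + (-4 - 1*0)*(-31))/(2*(((-4 - 1*0)*(-31))))) = 1/((305 + (-4 + 0)*(-31))/(2*(((-4 + 0)*(-31))))) = 1/((305 - 4*(-31))/(2*((-4*(-31))))) = 1/((½)*(305 + 124)/124) = 1/((½)*(1/124)*429) = 1/(429/248) = 248/429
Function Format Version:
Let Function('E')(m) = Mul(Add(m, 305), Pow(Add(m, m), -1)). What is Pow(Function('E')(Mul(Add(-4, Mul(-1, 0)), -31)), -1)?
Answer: Rational(248, 429) ≈ 0.57809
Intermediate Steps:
Function('E')(m) = Mul(Rational(1, 2), Pow(m, -1), Add(305, m)) (Function('E')(m) = Mul(Add(305, m), Pow(Mul(2, m), -1)) = Mul(Add(305, m), Mul(Rational(1, 2), Pow(m, -1))) = Mul(Rational(1, 2), Pow(m, -1), Add(305, m)))
Pow(Function('E')(Mul(Add(-4, Mul(-1, 0)), -31)), -1) = Pow(Mul(Rational(1, 2), Pow(Mul(Add(-4, Mul(-1, 0)), -31), -1), Add(305, Mul(Add(-4, Mul(-1, 0)), -31))), -1) = Pow(Mul(Rational(1, 2), Pow(Mul(Add(-4, 0), -31), -1), Add(305, Mul(Add(-4, 0), -31))), -1) = Pow(Mul(Rational(1, 2), Pow(Mul(-4, -31), -1), Add(305, Mul(-4, -31))), -1) = Pow(Mul(Rational(1, 2), Pow(124, -1), Add(305, 124)), -1) = Pow(Mul(Rational(1, 2), Rational(1, 124), 429), -1) = Pow(Rational(429, 248), -1) = Rational(248, 429)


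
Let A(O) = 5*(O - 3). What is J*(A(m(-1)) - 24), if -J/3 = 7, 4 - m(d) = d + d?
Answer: 189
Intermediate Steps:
m(d) = 4 - 2*d (m(d) = 4 - (d + d) = 4 - 2*d)
A(O) = -15 + 5*O (A(O) = 5*(-3 + O) = -15 + 5*O)
J = -21 (J = -3*7 = -21)
J*(A(m(-1)) - 24) = -21*((-15 + 5*(4 - 2*(-1))) - 24) = -21*((-15 + 5*(4 + 2)) - 24) = -21*((-15 + 5*6) - 24) = -21*((-15 + 30) - 24) = -21*(15 - 24) = -21*(-9) = 189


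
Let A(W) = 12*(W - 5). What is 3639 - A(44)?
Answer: 3171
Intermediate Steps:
A(W) = -60 + 12*W (A(W) = 12*(-5 + W) = -60 + 12*W)
3639 - A(44) = 3639 - (-60 + 12*44) = 3639 - (-60 + 528) = 3639 - 1*468 = 3639 - 468 = 3171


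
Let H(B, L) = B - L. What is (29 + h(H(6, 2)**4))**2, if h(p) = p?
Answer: 81225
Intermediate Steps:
(29 + h(H(6, 2)**4))**2 = (29 + (6 - 1*2)**4)**2 = (29 + (6 - 2)**4)**2 = (29 + 4**4)**2 = (29 + 256)**2 = 285**2 = 81225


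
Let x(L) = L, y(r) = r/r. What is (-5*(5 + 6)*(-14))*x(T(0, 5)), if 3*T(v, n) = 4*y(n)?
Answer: 3080/3 ≈ 1026.7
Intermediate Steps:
y(r) = 1
T(v, n) = 4/3 (T(v, n) = (4*1)/3 = (1/3)*4 = 4/3)
(-5*(5 + 6)*(-14))*x(T(0, 5)) = (-5*(5 + 6)*(-14))*(4/3) = (-5*11*(-14))*(4/3) = -55*(-14)*(4/3) = 770*(4/3) = 3080/3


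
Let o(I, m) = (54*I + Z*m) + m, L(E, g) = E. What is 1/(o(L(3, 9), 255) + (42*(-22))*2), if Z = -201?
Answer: -1/52686 ≈ -1.8980e-5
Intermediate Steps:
o(I, m) = -200*m + 54*I (o(I, m) = (54*I - 201*m) + m = (-201*m + 54*I) + m = -200*m + 54*I)
1/(o(L(3, 9), 255) + (42*(-22))*2) = 1/((-200*255 + 54*3) + (42*(-22))*2) = 1/((-51000 + 162) - 924*2) = 1/(-50838 - 1848) = 1/(-52686) = -1/52686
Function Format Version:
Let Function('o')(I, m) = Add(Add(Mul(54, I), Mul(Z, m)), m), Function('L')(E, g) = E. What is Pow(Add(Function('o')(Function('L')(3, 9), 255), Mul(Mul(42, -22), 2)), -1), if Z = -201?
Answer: Rational(-1, 52686) ≈ -1.8980e-5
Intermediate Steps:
Function('o')(I, m) = Add(Mul(-200, m), Mul(54, I)) (Function('o')(I, m) = Add(Add(Mul(54, I), Mul(-201, m)), m) = Add(Add(Mul(-201, m), Mul(54, I)), m) = Add(Mul(-200, m), Mul(54, I)))
Pow(Add(Function('o')(Function('L')(3, 9), 255), Mul(Mul(42, -22), 2)), -1) = Pow(Add(Add(Mul(-200, 255), Mul(54, 3)), Mul(Mul(42, -22), 2)), -1) = Pow(Add(Add(-51000, 162), Mul(-924, 2)), -1) = Pow(Add(-50838, -1848), -1) = Pow(-52686, -1) = Rational(-1, 52686)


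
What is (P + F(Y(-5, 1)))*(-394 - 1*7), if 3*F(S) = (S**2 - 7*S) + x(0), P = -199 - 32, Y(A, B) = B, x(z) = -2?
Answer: 281101/3 ≈ 93700.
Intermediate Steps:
P = -231
F(S) = -2/3 - 7*S/3 + S**2/3 (F(S) = ((S**2 - 7*S) - 2)/3 = (-2 + S**2 - 7*S)/3 = -2/3 - 7*S/3 + S**2/3)
(P + F(Y(-5, 1)))*(-394 - 1*7) = (-231 + (-2/3 - 7/3*1 + (1/3)*1**2))*(-394 - 1*7) = (-231 + (-2/3 - 7/3 + (1/3)*1))*(-394 - 7) = (-231 + (-2/3 - 7/3 + 1/3))*(-401) = (-231 - 8/3)*(-401) = -701/3*(-401) = 281101/3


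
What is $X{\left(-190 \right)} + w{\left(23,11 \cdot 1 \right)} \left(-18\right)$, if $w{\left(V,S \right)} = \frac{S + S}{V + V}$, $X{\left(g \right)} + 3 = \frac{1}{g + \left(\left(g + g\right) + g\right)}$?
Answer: $- \frac{202943}{17480} \approx -11.61$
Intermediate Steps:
$X{\left(g \right)} = -3 + \frac{1}{4 g}$ ($X{\left(g \right)} = -3 + \frac{1}{g + \left(\left(g + g\right) + g\right)} = -3 + \frac{1}{g + \left(2 g + g\right)} = -3 + \frac{1}{g + 3 g} = -3 + \frac{1}{4 g}$)
$w{\left(V,S \right)} = \frac{S}{V}$ ($w{\left(V,S \right)} = \frac{2 S}{2 V} = 2 S \frac{1}{2 V} = \frac{S}{V}$)
$X{\left(-190 \right)} + w{\left(23,11 \cdot 1 \right)} \left(-18\right) = \left(-3 + \frac{1}{4 \left(-190\right)}\right) + \frac{11 \cdot 1}{23} \left(-18\right) = \left(-3 + \frac{1}{4} \left(- \frac{1}{190}\right)\right) + 11 \cdot \frac{1}{23} \left(-18\right) = \left(-3 - \frac{1}{760}\right) + \frac{11}{23} \left(-18\right) = - \frac{2281}{760} - \frac{198}{23} = - \frac{202943}{17480}$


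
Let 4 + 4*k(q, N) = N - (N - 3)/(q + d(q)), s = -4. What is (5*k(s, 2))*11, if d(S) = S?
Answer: -935/32 ≈ -29.219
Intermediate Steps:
k(q, N) = -1 + N/4 - (-3 + N)/(8*q) (k(q, N) = -1 + (N - (N - 3)/(q + q))/4 = -1 + (N - (-3 + N)/(2*q))/4 = -1 + (N/4 - (-3 + N)/(8*q)) = -1 + N/4 - (-3 + N)/(8*q))
(5*k(s, 2))*11 = (5*((⅛)*(3 - 1*2 - 8*(-4) + 2*2*(-4))/(-4)))*11 = (5*((⅛)*(-¼)*(3 - 2 + 32 - 16)))*11 = (5*((⅛)*(-¼)*17))*11 = (5*(-17/32))*11 = -85/32*11 = -935/32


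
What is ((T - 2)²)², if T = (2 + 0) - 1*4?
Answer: 256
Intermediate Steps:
T = -2 (T = 2 - 4 = -2)
((T - 2)²)² = ((-2 - 2)²)² = ((-4)²)² = 16² = 256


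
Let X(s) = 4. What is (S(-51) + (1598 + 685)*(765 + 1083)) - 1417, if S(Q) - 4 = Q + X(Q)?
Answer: 4217524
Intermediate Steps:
S(Q) = 8 + Q (S(Q) = 4 + (Q + 4) = 4 + (4 + Q) = 8 + Q)
(S(-51) + (1598 + 685)*(765 + 1083)) - 1417 = ((8 - 51) + (1598 + 685)*(765 + 1083)) - 1417 = (-43 + 2283*1848) - 1417 = (-43 + 4218984) - 1417 = 4218941 - 1417 = 4217524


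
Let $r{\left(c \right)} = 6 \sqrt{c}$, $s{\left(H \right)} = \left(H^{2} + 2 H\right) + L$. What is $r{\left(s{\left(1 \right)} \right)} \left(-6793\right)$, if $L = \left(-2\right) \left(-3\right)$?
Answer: $-122274$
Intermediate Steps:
$L = 6$
$s{\left(H \right)} = 6 + H^{2} + 2 H$ ($s{\left(H \right)} = \left(H^{2} + 2 H\right) + 6 = 6 + H^{2} + 2 H$)
$r{\left(s{\left(1 \right)} \right)} \left(-6793\right) = 6 \sqrt{6 + 1^{2} + 2 \cdot 1} \left(-6793\right) = 6 \sqrt{6 + 1 + 2} \left(-6793\right) = 6 \sqrt{9} \left(-6793\right) = 6 \cdot 3 \left(-6793\right) = 18 \left(-6793\right) = -122274$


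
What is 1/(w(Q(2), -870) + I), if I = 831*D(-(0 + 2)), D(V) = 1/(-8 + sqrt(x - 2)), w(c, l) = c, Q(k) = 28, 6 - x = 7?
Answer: (sqrt(3) + 8*I)/(-607*I + 28*sqrt(3)) ≈ -0.012869 + 0.0038817*I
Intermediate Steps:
x = -1 (x = 6 - 1*7 = 6 - 7 = -1)
D(V) = 1/(-8 + I*sqrt(3)) (D(V) = 1/(-8 + sqrt(-1 - 2)) = 1/(-8 + sqrt(-3)) = 1/(-8 + I*sqrt(3)))
I = -6648/67 - 831*I*sqrt(3)/67 (I = 831*(-8/67 - I*sqrt(3)/67) = -6648/67 - 831*I*sqrt(3)/67 ≈ -99.224 - 21.483*I)
1/(w(Q(2), -870) + I) = 1/(28 + (-6648/67 - 831*I*sqrt(3)/67)) = 1/(-4772/67 - 831*I*sqrt(3)/67)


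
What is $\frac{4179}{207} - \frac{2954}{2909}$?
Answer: $\frac{3848411}{200721} \approx 19.173$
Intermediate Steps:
$\frac{4179}{207} - \frac{2954}{2909} = 4179 \cdot \frac{1}{207} - \frac{2954}{2909} = \frac{1393}{69} - \frac{2954}{2909} = \frac{3848411}{200721}$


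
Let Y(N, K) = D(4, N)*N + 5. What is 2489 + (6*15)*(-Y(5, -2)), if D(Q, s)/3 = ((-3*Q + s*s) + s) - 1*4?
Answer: -16861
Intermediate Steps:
D(Q, s) = -12 - 9*Q + 3*s + 3*s² (D(Q, s) = 3*(((-3*Q + s*s) + s) - 1*4) = 3*(((-3*Q + s²) + s) - 4) = 3*(((s² - 3*Q) + s) - 4) = 3*((s + s² - 3*Q) - 4) = 3*(-4 + s + s² - 3*Q) = -12 - 9*Q + 3*s + 3*s²)
Y(N, K) = 5 + N*(-48 + 3*N + 3*N²) (Y(N, K) = (-12 - 9*4 + 3*N + 3*N²)*N + 5 = (-12 - 36 + 3*N + 3*N²)*N + 5 = (-48 + 3*N + 3*N²)*N + 5 = N*(-48 + 3*N + 3*N²) + 5 = 5 + N*(-48 + 3*N + 3*N²))
2489 + (6*15)*(-Y(5, -2)) = 2489 + (6*15)*(-(5 + 3*5*(-16 + 5 + 5²))) = 2489 + 90*(-(5 + 3*5*(-16 + 5 + 25))) = 2489 + 90*(-(5 + 3*5*14)) = 2489 + 90*(-(5 + 210)) = 2489 + 90*(-1*215) = 2489 + 90*(-215) = 2489 - 19350 = -16861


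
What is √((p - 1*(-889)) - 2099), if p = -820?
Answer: I*√2030 ≈ 45.056*I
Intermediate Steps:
√((p - 1*(-889)) - 2099) = √((-820 - 1*(-889)) - 2099) = √((-820 + 889) - 2099) = √(69 - 2099) = √(-2030) = I*√2030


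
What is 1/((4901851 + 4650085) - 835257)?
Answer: 1/8716679 ≈ 1.1472e-7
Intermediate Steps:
1/((4901851 + 4650085) - 835257) = 1/(9551936 - 835257) = 1/8716679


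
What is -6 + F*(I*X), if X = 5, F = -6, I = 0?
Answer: -6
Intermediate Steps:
-6 + F*(I*X) = -6 - 0*5 = -6 - 6*0 = -6 + 0 = -6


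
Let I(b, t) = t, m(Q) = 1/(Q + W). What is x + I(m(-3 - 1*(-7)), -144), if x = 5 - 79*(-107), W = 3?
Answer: 8314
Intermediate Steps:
m(Q) = 1/(3 + Q) (m(Q) = 1/(Q + 3) = 1/(3 + Q))
x = 8458 (x = 5 + 8453 = 8458)
x + I(m(-3 - 1*(-7)), -144) = 8458 - 144 = 8314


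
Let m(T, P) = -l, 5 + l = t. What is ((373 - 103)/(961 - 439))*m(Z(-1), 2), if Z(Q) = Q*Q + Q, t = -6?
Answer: 165/29 ≈ 5.6897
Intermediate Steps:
Z(Q) = Q + Q² (Z(Q) = Q² + Q = Q + Q²)
l = -11 (l = -5 - 6 = -11)
m(T, P) = 11 (m(T, P) = -1*(-11) = 11)
((373 - 103)/(961 - 439))*m(Z(-1), 2) = ((373 - 103)/(961 - 439))*11 = (270/522)*11 = (270*(1/522))*11 = (15/29)*11 = 165/29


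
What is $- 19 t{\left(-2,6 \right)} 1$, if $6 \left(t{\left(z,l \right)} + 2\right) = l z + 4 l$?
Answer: $0$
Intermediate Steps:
$t{\left(z,l \right)} = -2 + \frac{2 l}{3} + \frac{l z}{6}$ ($t{\left(z,l \right)} = -2 + \frac{l z + 4 l}{6} = -2 + \frac{4 l + l z}{6} = -2 + \left(\frac{2 l}{3} + \frac{l z}{6}\right) = -2 + \frac{2 l}{3} + \frac{l z}{6}$)
$- 19 t{\left(-2,6 \right)} 1 = - 19 \left(-2 + \frac{2}{3} \cdot 6 + \frac{1}{6} \cdot 6 \left(-2\right)\right) 1 = - 19 \left(-2 + 4 - 2\right) 1 = \left(-19\right) 0 \cdot 1 = 0 \cdot 1 = 0$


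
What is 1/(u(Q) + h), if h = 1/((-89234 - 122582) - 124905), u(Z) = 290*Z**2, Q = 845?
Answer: 336721/69723891487249 ≈ 4.8293e-9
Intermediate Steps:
h = -1/336721 (h = 1/(-211816 - 124905) = 1/(-336721) = -1/336721 ≈ -2.9698e-6)
1/(u(Q) + h) = 1/(290*845**2 - 1/336721) = 1/(290*714025 - 1/336721) = 1/(207067250 - 1/336721) = 1/(69723891487249/336721) = 336721/69723891487249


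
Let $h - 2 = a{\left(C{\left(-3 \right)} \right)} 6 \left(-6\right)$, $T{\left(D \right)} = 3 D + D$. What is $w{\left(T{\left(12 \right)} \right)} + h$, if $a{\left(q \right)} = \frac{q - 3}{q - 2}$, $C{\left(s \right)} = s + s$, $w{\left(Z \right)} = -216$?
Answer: $- \frac{509}{2} \approx -254.5$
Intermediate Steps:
$T{\left(D \right)} = 4 D$
$C{\left(s \right)} = 2 s$
$a{\left(q \right)} = \frac{-3 + q}{-2 + q}$
$h = - \frac{77}{2}$ ($h = 2 + \frac{-3 + 2 \left(-3\right)}{-2 + 2 \left(-3\right)} 6 \left(-6\right) = 2 + \frac{-3 - 6}{-2 - 6} \cdot 6 \left(-6\right) = 2 + \frac{1}{-8} \left(-9\right) 6 \left(-6\right) = 2 + \left(- \frac{1}{8}\right) \left(-9\right) 6 \left(-6\right) = 2 + \frac{9}{8} \cdot 6 \left(-6\right) = 2 + \frac{27}{4} \left(-6\right) = 2 - \frac{81}{2} = - \frac{77}{2} \approx -38.5$)
$w{\left(T{\left(12 \right)} \right)} + h = -216 - \frac{77}{2} = - \frac{509}{2}$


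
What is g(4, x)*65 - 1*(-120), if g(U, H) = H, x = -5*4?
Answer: -1180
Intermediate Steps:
x = -20
g(4, x)*65 - 1*(-120) = -20*65 - 1*(-120) = -1300 + 120 = -1180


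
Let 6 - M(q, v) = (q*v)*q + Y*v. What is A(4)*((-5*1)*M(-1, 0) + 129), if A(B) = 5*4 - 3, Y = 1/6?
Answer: 1683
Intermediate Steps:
Y = 1/6 ≈ 0.16667
M(q, v) = 6 - v/6 - v*q**2 (M(q, v) = 6 - ((q*v)*q + v/6) = 6 - (v*q**2 + v/6) = 6 - (v/6 + v*q**2) = 6 + (-v/6 - v*q**2) = 6 - v/6 - v*q**2)
A(B) = 17 (A(B) = 20 - 3 = 17)
A(4)*((-5*1)*M(-1, 0) + 129) = 17*((-5*1)*(6 - 1/6*0 - 1*0*(-1)**2) + 129) = 17*(-5*(6 + 0 - 1*0*1) + 129) = 17*(-5*(6 + 0 + 0) + 129) = 17*(-5*6 + 129) = 17*(-30 + 129) = 17*99 = 1683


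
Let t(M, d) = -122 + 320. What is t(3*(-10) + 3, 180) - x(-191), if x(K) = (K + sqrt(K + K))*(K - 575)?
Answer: -146108 + 766*I*sqrt(382) ≈ -1.4611e+5 + 14971.0*I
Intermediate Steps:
x(K) = (-575 + K)*(K + sqrt(2)*sqrt(K)) (x(K) = (K + sqrt(2*K))*(-575 + K) = (K + sqrt(2)*sqrt(K))*(-575 + K) = (-575 + K)*(K + sqrt(2)*sqrt(K)))
t(M, d) = 198
t(3*(-10) + 3, 180) - x(-191) = 198 - ((-191)**2 - 575*(-191) + sqrt(2)*(-191)**(3/2) - 575*sqrt(2)*sqrt(-191)) = 198 - (36481 + 109825 + sqrt(2)*(-191*I*sqrt(191)) - 575*sqrt(2)*I*sqrt(191)) = 198 - (36481 + 109825 - 191*I*sqrt(382) - 575*I*sqrt(382)) = 198 - (146306 - 766*I*sqrt(382)) = 198 + (-146306 + 766*I*sqrt(382)) = -146108 + 766*I*sqrt(382)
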